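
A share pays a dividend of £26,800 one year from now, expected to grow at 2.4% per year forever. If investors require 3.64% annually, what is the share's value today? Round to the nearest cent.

PV = PMT / (i − g) = 26800 / (0.0364 − 0.024) = 26800 / 0.012400 = 2,161,290.3226

£2,161,290.32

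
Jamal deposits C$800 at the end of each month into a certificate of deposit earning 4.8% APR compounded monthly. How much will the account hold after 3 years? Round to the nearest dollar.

Periodic rate i = 0.048/12 = 0.004; n = 3 × 12 = 36 periods.
FV = 800 × [(1+0.004)^36 − 1] / 0.004 = 800 × 38.638108 = 30,910.4868

C$30,910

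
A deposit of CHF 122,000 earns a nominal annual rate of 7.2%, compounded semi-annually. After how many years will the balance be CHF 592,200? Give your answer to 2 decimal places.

22.33 years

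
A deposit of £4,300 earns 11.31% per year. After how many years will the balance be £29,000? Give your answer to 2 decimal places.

17.81 years

n = ln(29000/4300) / ln(1+0.1131) = ln(6.74419) / 0.107149 = 17.8133 years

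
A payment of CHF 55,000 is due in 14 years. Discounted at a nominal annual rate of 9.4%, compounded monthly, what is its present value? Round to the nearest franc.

With 12 periods per year: i = 0.00783333, n = 168.
Discount factor = (1+0.00783333)^(−168) = 0.269585; PV = 55,000 × 0.269585 = 14,827.1618

CHF 14,827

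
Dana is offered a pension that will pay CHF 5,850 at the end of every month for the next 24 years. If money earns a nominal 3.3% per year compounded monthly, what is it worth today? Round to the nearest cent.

CHF 1,162,702.12

i = 0.033/12 = 0.00275 per month; n = 24·12 = 288.
PV = 5850 × [1 − (1+0.00275)^(−288)] / 0.00275 = 5850 × 198.752499 = 1,162,702.1196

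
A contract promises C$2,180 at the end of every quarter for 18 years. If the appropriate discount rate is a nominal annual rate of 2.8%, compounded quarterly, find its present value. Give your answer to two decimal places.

With 4 periods per year: i = 0.007, n = 72.
PV = PMT · [1 − (1+i)^(−n)] / i = 2180 · 56.404141 = 122,961.0263

C$122,961.03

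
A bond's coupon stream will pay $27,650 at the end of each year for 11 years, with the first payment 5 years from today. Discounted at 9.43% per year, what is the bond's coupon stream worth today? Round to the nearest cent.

PV at t=4 (ordinary 11-year annuity): 27650 × a(11|0.0943) = 27650 × 6.669063 = 184,399.5814
Discount back 4 years: 184,399.5814 × (1+0.0943)^(−4) = 184,399.5814 × 0.697356 = 128,592.1134

$128,592.11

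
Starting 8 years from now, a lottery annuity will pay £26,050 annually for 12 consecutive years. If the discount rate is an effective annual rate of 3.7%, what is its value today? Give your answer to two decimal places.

Value one period before first payment (t=7): 26050 × [1 − (1+0.037)^(−12)] / 0.037 = 26050 × 9.550578 = 248,792.5520
PV₀ = 248,792.5520 / (1+0.037)^7 = 248,792.5520 / 1.289589 = 192,923.9211

£192,923.92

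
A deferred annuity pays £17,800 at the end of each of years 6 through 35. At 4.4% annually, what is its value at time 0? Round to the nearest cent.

£236,556.36

PV at t=5 (ordinary 30-year annuity): 17800 × a(30|0.044) = 17800 × 16.482274 = 293,384.4748
Discount back 5 years: 293,384.4748 × (1+0.044)^(−5) = 293,384.4748 × 0.806302 = 236,556.3633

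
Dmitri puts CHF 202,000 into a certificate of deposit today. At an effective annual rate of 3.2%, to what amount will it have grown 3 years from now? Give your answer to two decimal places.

FV = PV·(1+i)^n = 202,000 × 1.099105 = 222,019.1631

CHF 222,019.16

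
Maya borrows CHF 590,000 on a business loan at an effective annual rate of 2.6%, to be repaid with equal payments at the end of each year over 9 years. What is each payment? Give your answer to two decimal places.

CHF 74,369.18

PMT = 590000 / ( [1 − (1+0.026)^(−9)] / 0.026 ) = 590000 / 7.933394 = 74,369.1772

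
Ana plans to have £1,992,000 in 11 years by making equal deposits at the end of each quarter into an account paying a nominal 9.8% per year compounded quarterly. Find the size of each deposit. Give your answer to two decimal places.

£25,674.73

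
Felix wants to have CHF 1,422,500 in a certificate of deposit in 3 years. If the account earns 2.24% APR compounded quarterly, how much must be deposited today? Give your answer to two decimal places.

With 4 periods per year: i = 0.0056, n = 12.
Discount factor = (1+0.0056)^(−12) = 0.935183; PV = 1,422,500 × 0.935183 = 1,330,298.4925

CHF 1,330,298.49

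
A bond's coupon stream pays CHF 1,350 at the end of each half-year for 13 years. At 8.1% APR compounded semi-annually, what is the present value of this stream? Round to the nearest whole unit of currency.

CHF 21,460

With 2 periods per year: i = 0.0405, n = 26.
PV = 1350 × [1 − (1+0.0405)^(−26)] / 0.0405 = 1350 × 15.896056 = 21,459.6750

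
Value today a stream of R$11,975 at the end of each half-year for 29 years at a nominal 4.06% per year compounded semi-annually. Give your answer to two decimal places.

With 2 periods per year: i = 0.0203, n = 58.
PV = PMT · [1 − (1+i)^(−n)] / i = 11975 · 33.904786 = 406,009.8072

R$406,009.81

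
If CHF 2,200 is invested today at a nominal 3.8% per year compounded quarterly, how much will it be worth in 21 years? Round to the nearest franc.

i = 0.038/4 = 0.0095 per quarter; n = 21·4 = 84.
2,200 × (1+0.0095)^84 = 2,200 × 2.212744 = 4,868.0366

CHF 4,868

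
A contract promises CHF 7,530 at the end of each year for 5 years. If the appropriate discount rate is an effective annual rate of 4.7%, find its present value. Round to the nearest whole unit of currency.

CHF 32,873

PV = 7530 × [1 − (1+0.047)^(−5)] / 0.047 = 7530 × 4.365617 = 32,873.0989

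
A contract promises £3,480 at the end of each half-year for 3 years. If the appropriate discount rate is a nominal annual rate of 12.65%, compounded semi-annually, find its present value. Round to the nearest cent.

With 2 periods per year: i = 0.06325, n = 6.
PV = PMT · [1 − (1+i)^(−n)] / i = 3480 · 4.867510 = 16,938.9363

£16,938.94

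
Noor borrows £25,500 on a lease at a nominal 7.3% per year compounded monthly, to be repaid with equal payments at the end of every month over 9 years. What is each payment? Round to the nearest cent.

Periodic rate i = 0.073/12 = 0.00608333; n = 9 × 12 = 108 periods.
Annuity-PV factor = 78.996653; PMT = 25500 / 78.996653 = 322.7985

£322.80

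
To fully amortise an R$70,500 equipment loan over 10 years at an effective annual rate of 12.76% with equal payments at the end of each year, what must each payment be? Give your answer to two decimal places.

Annuity-PV factor = 5.478693; PMT = 70500 / 5.478693 = 12,868.0332

R$12,868.03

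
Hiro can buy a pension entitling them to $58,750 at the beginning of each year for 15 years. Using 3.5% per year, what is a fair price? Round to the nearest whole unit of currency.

Annuity factor a(15|0.035) × (1+i) = 11.920520; PV = 58750 × 11.920520 = 700,330.5663
(Beginning-of-period payments → annuity-due factor ×(1+i).)

$700,331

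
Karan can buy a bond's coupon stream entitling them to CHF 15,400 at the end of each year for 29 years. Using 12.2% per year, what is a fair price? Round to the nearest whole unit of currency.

Annuity factor a(29|0.122) = 7.905752; PV = 15400 × 7.905752 = 121,748.5794

CHF 121,749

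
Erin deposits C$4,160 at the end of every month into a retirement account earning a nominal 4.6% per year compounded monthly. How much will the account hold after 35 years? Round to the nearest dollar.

C$4,327,235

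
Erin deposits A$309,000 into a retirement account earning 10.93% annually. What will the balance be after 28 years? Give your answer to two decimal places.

FV = PV·(1+i)^n = 309,000 × 18.254602 = 5,640,671.9544

A$5,640,671.95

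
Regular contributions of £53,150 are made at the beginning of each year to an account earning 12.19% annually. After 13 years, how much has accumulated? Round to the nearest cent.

FV = PMT · [(1+i)^n − 1] / i × (1+i) = 53150 · 31.850450 = 1,692,851.3911
(Beginning-of-period payments → annuity-due factor ×(1+i).)

£1,692,851.39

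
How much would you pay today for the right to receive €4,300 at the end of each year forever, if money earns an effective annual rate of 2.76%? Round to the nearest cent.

€155,797.10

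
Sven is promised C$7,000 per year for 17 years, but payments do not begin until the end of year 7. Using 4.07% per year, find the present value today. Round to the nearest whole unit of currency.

PV at t=6 (ordinary 17-year annuity): 7000 × a(17|0.0407) = 7000 × 12.099889 = 84,699.2254
PV₀ = 84,699.2254 / (1+0.0407)^6 = 84,699.2254 / 1.270438 = 66,669.3331

C$66,669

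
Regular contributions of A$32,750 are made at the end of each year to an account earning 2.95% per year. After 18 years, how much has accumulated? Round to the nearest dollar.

A$763,373

FV = PMT · [(1+i)^n − 1] / i = 32750 · 23.309107 = 763,373.2514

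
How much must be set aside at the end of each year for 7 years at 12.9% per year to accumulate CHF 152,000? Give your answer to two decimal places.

CHF 14,653.94

PMT = 152000 / ( [(1+0.129)^7 − 1] / 0.129 ) = 152000 / 10.372639 = 14,653.9369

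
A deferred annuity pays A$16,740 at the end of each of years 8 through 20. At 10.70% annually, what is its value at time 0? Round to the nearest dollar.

PV at t=7 (ordinary 13-year annuity): 16740 × a(13|0.107) = 16740 × 6.852939 = 114,718.1927
PV₀ = 114,718.1927 / (1+0.107)^7 = 114,718.1927 / 2.037198 = 56,311.7404

A$56,312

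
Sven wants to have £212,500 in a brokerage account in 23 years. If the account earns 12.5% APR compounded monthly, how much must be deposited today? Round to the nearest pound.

£12,168

i = 0.125/12 = 0.0104167 per month; n = 23·12 = 276.
PV = 212,500 / (1 + 0.0104167)^276 = 212,500 / 17.463783 = 12,168.0391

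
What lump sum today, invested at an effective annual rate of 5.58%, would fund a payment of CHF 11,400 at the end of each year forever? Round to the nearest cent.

CHF 204,301.08

PV = C/r = 11400/0.0558 = 204,301.0753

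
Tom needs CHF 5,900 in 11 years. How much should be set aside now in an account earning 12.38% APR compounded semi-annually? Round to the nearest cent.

With 2 periods per year: i = 0.0619, n = 22.
PV = 5,900 / (1 + 0.0619)^22 = 5,900 / 3.748346 = 1,574.0276

CHF 1,574.03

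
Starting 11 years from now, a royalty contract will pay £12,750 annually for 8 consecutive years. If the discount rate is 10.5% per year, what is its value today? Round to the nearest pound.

£24,612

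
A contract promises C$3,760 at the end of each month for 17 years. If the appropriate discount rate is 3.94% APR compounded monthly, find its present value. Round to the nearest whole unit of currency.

C$558,420

Periodic rate i = 0.0394/12 = 0.00328333; n = 17 × 12 = 204 periods.
Annuity factor a(204|0.00328333) = 148.515901; PV = 3760 × 148.515901 = 558,419.7893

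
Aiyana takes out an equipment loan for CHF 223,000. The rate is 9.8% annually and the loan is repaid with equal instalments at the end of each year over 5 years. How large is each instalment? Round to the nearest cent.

PMT = 223000 / ( [1 − (1+0.098)^(−5)] / 0.098 ) = 223000 / 3.810235 = 58,526.5758

CHF 58,526.58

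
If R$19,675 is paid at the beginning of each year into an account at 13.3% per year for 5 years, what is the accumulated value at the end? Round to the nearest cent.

FV = 19675 × [(1+0.133)^5 − 1] / 0.133 × (1+i) = 19675 × 7.385989 = 145,319.3252
(Beginning-of-period payments → annuity-due factor ×(1+i).)

R$145,319.33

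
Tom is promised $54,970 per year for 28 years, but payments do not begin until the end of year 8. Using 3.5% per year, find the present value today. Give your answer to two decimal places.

$763,319.86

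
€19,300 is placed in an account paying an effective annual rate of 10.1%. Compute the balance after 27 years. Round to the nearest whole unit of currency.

FV = 19,300 × (1 + 0.101)^27 = 259,307.4063

€259,307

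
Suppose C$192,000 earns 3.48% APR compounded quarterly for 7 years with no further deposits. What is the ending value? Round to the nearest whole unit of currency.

C$244,702

Periodic rate i = 0.0348/4 = 0.0087; n = 7 × 4 = 28 periods.
FV = PV·(1+i)^n = 192,000 × 1.274490 = 244,702.1651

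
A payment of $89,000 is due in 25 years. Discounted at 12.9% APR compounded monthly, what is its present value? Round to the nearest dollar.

$3,600

i = 0.129/12 = 0.01075 per month; n = 25·12 = 300.
Discount factor = (1+0.01075)^(−300) = 0.040446; PV = 89,000 × 0.040446 = 3,599.6892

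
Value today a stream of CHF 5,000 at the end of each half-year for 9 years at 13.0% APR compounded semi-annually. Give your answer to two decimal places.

With 2 periods per year: i = 0.065, n = 18.
PV = 5000 × [1 − (1+0.065)^(−18)] / 0.065 = 5000 × 10.432466 = 52,162.3319

CHF 52,162.33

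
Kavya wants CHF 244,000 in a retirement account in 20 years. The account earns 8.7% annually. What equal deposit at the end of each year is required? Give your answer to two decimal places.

CHF 4,932.33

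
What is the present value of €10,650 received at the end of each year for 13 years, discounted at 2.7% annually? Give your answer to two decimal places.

€115,466.37

Annuity factor a(13|0.027) = 10.841912; PV = 10650 × 10.841912 = 115,466.3671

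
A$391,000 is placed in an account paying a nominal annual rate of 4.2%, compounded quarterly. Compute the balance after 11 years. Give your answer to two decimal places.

A$619,119.87

Periodic rate i = 0.042/4 = 0.0105; n = 11 × 4 = 44 periods.
391,000 × (1+0.0105)^44 = 391,000 × 1.583427 = 619,119.8706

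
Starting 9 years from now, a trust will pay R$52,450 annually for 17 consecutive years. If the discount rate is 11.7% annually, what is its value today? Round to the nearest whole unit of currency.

R$156,785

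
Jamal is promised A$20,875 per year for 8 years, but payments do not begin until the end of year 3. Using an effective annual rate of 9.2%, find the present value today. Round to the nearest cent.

A$96,175.20

PV at t=2 (ordinary 8-year annuity): 20875 × a(8|0.092) = 20875 × 5.493914 = 114,685.4592
Discount back 2 years: 114,685.4592 × (1+0.092)^(−2) = 114,685.4592 × 0.838600 = 96,175.1963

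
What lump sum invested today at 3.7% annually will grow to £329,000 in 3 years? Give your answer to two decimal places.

£295,025.55

PV = FV·(1+i)^(−n) = 329,000 × 0.896734 = 295,025.5501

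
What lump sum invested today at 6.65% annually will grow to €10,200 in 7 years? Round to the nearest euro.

PV = FV·(1+i)^(−n) = 10,200 × 0.637197 = 6,499.4133

€6,499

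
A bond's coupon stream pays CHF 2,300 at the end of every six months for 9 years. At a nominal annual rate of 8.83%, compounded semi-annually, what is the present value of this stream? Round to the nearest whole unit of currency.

CHF 28,158

i = 0.0883/2 = 0.04415 per half-year; n = 9·2 = 18.
PV = 2300 × [1 − (1+0.04415)^(−18)] / 0.04415 = 2300 × 12.242777 = 28,158.3872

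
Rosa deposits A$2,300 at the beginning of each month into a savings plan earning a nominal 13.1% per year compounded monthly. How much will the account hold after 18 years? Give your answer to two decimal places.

A$2,009,658.40

i = 0.131/12 = 0.0109167 per month; n = 18·12 = 216.
FV = 2300 × [(1+0.0109167)^216 − 1] / 0.0109167 × (1+i) = 2300 × 873.764523 = 2,009,658.4029
(annuity-due: payments at period start, so ×(1+i).)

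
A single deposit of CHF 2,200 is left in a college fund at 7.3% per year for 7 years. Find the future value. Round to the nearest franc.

FV = PV·(1+i)^n = 2,200 × 1.637563 = 3,602.6389

CHF 3,603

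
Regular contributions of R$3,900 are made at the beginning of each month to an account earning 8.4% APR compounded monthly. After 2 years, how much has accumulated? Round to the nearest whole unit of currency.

i = 0.084/12 = 0.007 per month; n = 2·12 = 24.
FV = PMT · [(1+i)^n − 1] / i × (1+i) = 3900 · 26.217170 = 102,246.9612
Payments are at the start of each period, so multiply by (1+i).

R$102,247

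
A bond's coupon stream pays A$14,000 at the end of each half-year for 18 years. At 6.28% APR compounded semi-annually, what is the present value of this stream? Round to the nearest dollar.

A$299,365

With 2 periods per year: i = 0.0314, n = 36.
PV = 14000 × [1 − (1+0.0314)^(−36)] / 0.0314 = 14000 × 21.383229 = 299,365.2062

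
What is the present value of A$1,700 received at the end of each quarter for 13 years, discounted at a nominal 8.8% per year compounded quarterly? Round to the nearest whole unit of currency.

i = 0.088/4 = 0.022 per quarter; n = 13·4 = 52.
PV = 1700 × [1 − (1+0.022)^(−52)] / 0.022 = 1700 × 30.794655 = 52,350.9128

A$52,351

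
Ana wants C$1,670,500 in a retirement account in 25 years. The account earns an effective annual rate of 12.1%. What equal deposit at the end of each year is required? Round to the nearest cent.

PMT = 1.6705e+06 / ( [(1+0.121)^25 − 1] / 0.121 ) = 1.6705e+06 / 135.401850 = 12,337.3499

C$12,337.35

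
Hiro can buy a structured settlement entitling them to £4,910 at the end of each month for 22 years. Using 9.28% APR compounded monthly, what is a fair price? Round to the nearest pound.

i = 0.0928/12 = 0.00773333 per month; n = 22·12 = 264.
Annuity factor a(264|0.00773333) = 112.390807; PV = 4910 × 112.390807 = 551,838.8646

£551,839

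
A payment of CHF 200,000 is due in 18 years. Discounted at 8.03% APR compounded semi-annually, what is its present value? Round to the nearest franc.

With 2 periods per year: i = 0.04015, n = 36.
Discount factor = (1+0.04015)^(−36) = 0.242407; PV = 200,000 × 0.242407 = 48,481.3777

CHF 48,481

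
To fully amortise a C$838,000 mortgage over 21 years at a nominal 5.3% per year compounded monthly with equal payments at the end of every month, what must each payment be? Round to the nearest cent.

With 12 periods per year: i = 0.00441667, n = 252.
PMT = 838000 / ( [1 − (1+0.00441667)^(−252)] / 0.00441667 ) = 838000 / 151.838950 = 5,519.0055

C$5,519.01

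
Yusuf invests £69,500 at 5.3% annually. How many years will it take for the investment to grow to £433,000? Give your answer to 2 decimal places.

35.42 years

(1+i)^n = 433000/69500 = 6.23022, so n = ln 6.23022 / ln 1.053 = 35.4240 years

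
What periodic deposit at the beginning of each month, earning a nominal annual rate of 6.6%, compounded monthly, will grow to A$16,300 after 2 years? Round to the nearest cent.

i = 0.066/12 = 0.0055 per month; n = 2·12 = 24.
PMT = 16300 / ( [(1+0.0055)^24 − 1] / 0.0055 × (1+i) ) = 16300 / 25.721729 = 633.7055

A$633.71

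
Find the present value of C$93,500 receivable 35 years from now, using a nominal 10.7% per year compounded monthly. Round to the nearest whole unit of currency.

i = 0.107/12 = 0.00891667 per month; n = 35·12 = 420.
Discount factor = (1+0.00891667)^(−420) = 0.024031; PV = 93,500 × 0.024031 = 2,246.9176

C$2,247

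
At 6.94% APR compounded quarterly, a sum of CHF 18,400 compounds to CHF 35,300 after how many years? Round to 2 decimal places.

9.47 years

Periodic rate i = 0.0694/4 = 0.01735.
(1+i)^n = 35300/18400 = 1.91848, so n = ln 1.91848 / ln 1.01735 = 37.8771 quarters
= 37.8771/4 years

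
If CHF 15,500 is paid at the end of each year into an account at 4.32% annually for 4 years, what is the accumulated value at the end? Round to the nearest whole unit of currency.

CHF 66,135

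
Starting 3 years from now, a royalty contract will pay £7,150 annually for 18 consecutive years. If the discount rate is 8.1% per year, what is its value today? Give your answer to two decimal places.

£56,947.53

Value one period before first payment (t=2): 7150 × [1 − (1+0.081)^(−18)] / 0.081 = 7150 × 9.307226 = 66,546.6676
Discount back 2 years: 66,546.6676 × (1+0.081)^(−2) = 66,546.6676 × 0.855753 = 56,947.5343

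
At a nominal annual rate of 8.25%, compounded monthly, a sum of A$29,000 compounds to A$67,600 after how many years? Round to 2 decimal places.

Periodic rate i = 0.0825/12 = 0.006875.
(1+i)^n = 67600/29000 = 2.33103, so n = ln 2.33103 / ln 1.00687 = 123.5226 months
= 123.5226/12 years

10.29 years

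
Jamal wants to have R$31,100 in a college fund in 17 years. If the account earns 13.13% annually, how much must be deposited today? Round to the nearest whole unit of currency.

Discount factor = (1+0.1313)^(−17) = 0.122794; PV = 31,100 × 0.122794 = 3,818.8976

R$3,819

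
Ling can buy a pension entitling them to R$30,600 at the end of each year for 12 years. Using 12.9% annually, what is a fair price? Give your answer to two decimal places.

PV = PMT · [1 − (1+i)^(−n)] / i = 30600 · 5.944419 = 181,899.2062

R$181,899.21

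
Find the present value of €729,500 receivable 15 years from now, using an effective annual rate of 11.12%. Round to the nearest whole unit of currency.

€150,017

PV = 729,500 / (1 + 0.1112)^15 = 729,500 / 4.862767 = 150,017.4591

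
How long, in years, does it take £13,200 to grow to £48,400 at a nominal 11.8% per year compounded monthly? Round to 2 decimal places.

11.06 years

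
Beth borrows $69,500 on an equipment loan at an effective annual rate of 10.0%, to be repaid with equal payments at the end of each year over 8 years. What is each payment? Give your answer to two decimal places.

$13,027.36

Annuity-PV factor = 5.334926; PMT = 69500 / 5.334926 = 13,027.3592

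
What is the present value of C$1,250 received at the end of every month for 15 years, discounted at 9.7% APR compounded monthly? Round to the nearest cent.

C$118,334.61

With 12 periods per year: i = 0.00808333, n = 180.
PV = PMT · [1 − (1+i)^(−n)] / i = 1250 · 94.667684 = 118,334.6053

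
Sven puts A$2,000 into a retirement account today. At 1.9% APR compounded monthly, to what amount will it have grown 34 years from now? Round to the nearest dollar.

With 12 periods per year: i = 0.00158333, n = 408.
FV = 2,000 × (1 + 0.00158333)^408 = 3,813.8390

A$3,814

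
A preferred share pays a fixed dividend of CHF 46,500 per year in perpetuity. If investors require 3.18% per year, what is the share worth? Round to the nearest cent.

PV = C/r = 46500/0.0318 = 1,462,264.1509

CHF 1,462,264.15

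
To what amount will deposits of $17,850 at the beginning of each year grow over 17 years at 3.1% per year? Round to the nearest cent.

FV = PMT · [(1+i)^n − 1] / i × (1+i) = 17850 · 22.626810 = 403,888.5612
(annuity-due: payments at period start, so ×(1+i).)

$403,888.56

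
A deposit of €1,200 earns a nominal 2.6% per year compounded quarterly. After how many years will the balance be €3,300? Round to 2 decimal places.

39.03 years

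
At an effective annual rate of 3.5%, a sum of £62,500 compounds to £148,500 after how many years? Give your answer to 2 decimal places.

n = ln(148500/62500) / ln(1+0.035) = ln(2.37600) / 0.034401 = 25.1565 years

25.16 years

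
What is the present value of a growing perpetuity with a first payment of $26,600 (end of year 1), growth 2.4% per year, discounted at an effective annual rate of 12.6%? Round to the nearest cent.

$260,784.31

PV = PMT / (i − g) = 26600 / (0.126 − 0.024) = 26600 / 0.102000 = 260,784.3137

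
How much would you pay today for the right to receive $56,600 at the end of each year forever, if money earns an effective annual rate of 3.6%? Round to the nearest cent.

$1,572,222.22

PV = C/r = 56600/0.036 = 1,572,222.2222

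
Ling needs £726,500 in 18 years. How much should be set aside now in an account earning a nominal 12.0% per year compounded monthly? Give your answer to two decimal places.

£84,687.42

With 12 periods per year: i = 0.01, n = 216.
Discount factor = (1+0.01)^(−216) = 0.116569; PV = 726,500 × 0.116569 = 84,687.4160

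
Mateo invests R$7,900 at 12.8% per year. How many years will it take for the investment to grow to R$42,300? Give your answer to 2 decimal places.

(1+i)^n = 42300/7900 = 5.35443, so n = ln 5.35443 / ln 1.128 = 13.9309 years

13.93 years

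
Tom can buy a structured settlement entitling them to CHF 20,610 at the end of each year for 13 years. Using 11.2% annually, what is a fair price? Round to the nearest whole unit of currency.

PV = 20610 × [1 − (1+0.112)^(−13)] / 0.112 = 20610 × 6.682520 = 137,726.7322

CHF 137,727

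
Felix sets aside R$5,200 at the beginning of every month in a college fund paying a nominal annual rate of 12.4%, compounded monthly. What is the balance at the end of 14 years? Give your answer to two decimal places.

R$2,351,100.54

i = 0.124/12 = 0.0103333 per month; n = 14·12 = 168.
FV = 5200 × [(1+0.0103333)^168 − 1] / 0.0103333 × (1+i) = 5200 × 452.134720 = 2,351,100.5447
(Beginning-of-period payments → annuity-due factor ×(1+i).)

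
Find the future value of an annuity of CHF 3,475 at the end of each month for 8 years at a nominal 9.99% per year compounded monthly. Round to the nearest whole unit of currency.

With 12 periods per year: i = 0.008325, n = 96.
FV = 3475 × [(1+0.008325)^96 − 1] / 0.008325 = 3475 × 146.116090 = 507,753.4117

CHF 507,753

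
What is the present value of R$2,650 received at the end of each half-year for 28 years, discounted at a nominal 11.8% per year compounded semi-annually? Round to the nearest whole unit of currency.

R$43,103

With 2 periods per year: i = 0.059, n = 56.
PV = PMT · [1 − (1+i)^(−n)] / i = 2650 · 16.265281 = 43,102.9959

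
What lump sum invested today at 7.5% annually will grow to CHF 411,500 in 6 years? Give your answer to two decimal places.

Discount factor = (1+0.075)^(−6) = 0.647962; PV = 411,500 × 0.647962 = 266,636.1648

CHF 266,636.16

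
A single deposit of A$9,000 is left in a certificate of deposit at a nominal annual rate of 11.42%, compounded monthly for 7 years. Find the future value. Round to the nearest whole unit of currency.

With 12 periods per year: i = 0.00951667, n = 84.
9,000 × (1+0.00951667)^84 = 9,000 × 2.215815 = 19,942.3324

A$19,942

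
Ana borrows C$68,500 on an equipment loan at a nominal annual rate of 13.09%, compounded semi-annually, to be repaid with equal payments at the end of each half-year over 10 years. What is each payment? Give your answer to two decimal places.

i = 0.1309/2 = 0.06545 per half-year; n = 10·2 = 20.
PMT = 68500 / ( [1 − (1+0.06545)^(−20)] / 0.06545 ) = 68500 / 10.979231 = 6,239.0528

C$6,239.05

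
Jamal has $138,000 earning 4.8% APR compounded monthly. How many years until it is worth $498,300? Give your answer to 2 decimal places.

26.80 years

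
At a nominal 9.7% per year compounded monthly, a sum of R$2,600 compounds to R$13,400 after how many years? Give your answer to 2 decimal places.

Periodic rate i = 0.097/12 = 0.00808333.
(1+i)^n = 13400/2600 = 5.15385, so n = ln 5.15385 / ln 1.00808 = 203.6736 months
= 203.6736/12 years

16.97 years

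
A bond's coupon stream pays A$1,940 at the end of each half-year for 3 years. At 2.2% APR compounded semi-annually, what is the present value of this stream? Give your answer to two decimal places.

A$11,204.69

Periodic rate i = 0.022/2 = 0.011; n = 3 × 2 = 6 periods.
Annuity factor a(6|0.011) = 5.775612; PV = 1940 × 5.775612 = 11,204.6871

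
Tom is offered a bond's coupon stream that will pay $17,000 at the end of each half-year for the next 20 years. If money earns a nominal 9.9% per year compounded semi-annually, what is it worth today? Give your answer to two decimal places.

$293,712.64

With 2 periods per year: i = 0.0495, n = 40.
Annuity factor a(40|0.0495) = 17.277214; PV = 17000 × 17.277214 = 293,712.6392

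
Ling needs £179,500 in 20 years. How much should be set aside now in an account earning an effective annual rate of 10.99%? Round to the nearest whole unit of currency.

Discount factor = (1+0.1099)^(−20) = 0.124258; PV = 179,500 × 0.124258 = 22,304.2398

£22,304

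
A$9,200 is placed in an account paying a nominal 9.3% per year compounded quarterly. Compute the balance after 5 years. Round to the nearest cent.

Periodic rate i = 0.093/4 = 0.02325; n = 5 × 4 = 20 periods.
FV = 9,200 × (1 + 0.02325)^20 = 14,568.7702

A$14,568.77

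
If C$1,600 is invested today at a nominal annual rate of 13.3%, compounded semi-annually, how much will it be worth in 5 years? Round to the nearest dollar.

Periodic rate i = 0.133/2 = 0.0665; n = 5 × 2 = 10 periods.
FV = PV·(1+i)^n = 1,600 × 1.903744 = 3,045.9908

C$3,046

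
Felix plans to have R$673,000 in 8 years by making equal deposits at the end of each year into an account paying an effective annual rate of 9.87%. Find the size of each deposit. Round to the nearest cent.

R$59,128.32

PMT = 673000 / ( [(1+0.0987)^8 − 1] / 0.0987 ) = 673000 / 11.382024 = 59,128.3229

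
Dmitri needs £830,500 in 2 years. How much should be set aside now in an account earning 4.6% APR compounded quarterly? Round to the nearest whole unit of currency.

i = 0.046/4 = 0.0115 per quarter; n = 2·4 = 8.
Discount factor = (1+0.0115)^(−8) = 0.912584; PV = 830,500 × 0.912584 = 757,901.1044

£757,901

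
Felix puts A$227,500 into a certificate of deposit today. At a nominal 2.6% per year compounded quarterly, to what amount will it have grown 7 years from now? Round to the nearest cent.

With 4 periods per year: i = 0.0065, n = 28.
FV = 227,500 × (1 + 0.0065)^28 = 272,751.5450

A$272,751.54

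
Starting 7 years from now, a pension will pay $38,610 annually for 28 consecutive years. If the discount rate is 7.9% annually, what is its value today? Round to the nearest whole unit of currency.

Value one period before first payment (t=6): 38610 × [1 − (1+0.079)^(−28)] / 0.079 = 38610 × 11.152410 = 430,594.5478
Discount back 6 years: 430,594.5478 × (1+0.079)^(−6) = 430,594.5478 × 0.633682 = 272,859.9897

$272,860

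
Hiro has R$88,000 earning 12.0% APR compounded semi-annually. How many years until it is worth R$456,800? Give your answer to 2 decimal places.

14.13 years

Periodic rate i = 0.12/2 = 0.06.
n = ln(456800/88000) / ln(1+0.06) = ln(5.19091) / 0.058269 = 28.2639 half-years
= 28.2639/2 years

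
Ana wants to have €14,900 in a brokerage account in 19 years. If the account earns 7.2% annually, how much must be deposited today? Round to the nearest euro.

Discount factor = (1+0.072)^(−19) = 0.266870; PV = 14,900 × 0.266870 = 3,976.3568

€3,976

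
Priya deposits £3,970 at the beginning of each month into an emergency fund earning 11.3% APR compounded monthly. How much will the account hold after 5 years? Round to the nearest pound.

With 12 periods per year: i = 0.00941667, n = 60.
FV = 3970 × [(1+0.00941667)^60 − 1] / 0.00941667 × (1+i) = 3970 × 80.910831 = 321,216.0009
(Beginning-of-period payments → annuity-due factor ×(1+i).)

£321,216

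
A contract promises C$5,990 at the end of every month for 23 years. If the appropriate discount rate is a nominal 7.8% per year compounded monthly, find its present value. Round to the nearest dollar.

C$767,400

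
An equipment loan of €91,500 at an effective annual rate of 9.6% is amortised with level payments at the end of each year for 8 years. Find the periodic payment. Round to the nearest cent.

€16,902.17

PMT = 91500 / ( [1 − (1+0.096)^(−8)] / 0.096 ) = 91500 / 5.413507 = 16,902.1661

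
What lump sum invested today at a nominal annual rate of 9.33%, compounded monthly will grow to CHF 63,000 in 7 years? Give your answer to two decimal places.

With 12 periods per year: i = 0.007775, n = 84.
PV = FV·(1+i)^(−n) = 63,000 × 0.521746 = 32,870.0060

CHF 32,870.01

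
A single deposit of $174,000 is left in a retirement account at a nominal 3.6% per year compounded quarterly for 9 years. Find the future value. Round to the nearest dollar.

$240,232

Periodic rate i = 0.036/4 = 0.009; n = 9 × 4 = 36 periods.
FV = 174,000 × (1 + 0.009)^36 = 240,232.2079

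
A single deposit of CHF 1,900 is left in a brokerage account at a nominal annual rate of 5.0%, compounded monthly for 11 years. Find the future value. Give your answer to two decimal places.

CHF 3,289.42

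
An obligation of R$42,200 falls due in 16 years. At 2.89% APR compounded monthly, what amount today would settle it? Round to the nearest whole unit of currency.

R$26,591

i = 0.0289/12 = 0.00240833 per month; n = 16·12 = 192.
PV = 42,200 / (1 + 0.00240833)^192 = 42,200 / 1.586998 = 26,591.0884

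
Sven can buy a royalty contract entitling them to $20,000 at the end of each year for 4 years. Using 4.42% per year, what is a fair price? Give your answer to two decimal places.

PV = 20000 × [1 − (1+0.0442)^(−4)] / 0.0442 = 20000 × 3.594251 = 71,885.0185

$71,885.02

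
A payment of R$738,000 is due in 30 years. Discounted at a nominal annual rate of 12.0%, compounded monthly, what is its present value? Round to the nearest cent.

i = 0.12/12 = 0.01 per month; n = 30·12 = 360.
PV = 738,000 / (1 + 0.01)^360 = 738,000 / 35.949641 = 20,528.7166

R$20,528.72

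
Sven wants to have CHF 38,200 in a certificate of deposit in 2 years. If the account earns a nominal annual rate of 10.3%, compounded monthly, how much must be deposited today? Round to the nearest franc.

CHF 31,116

i = 0.103/12 = 0.00858333 per month; n = 2·12 = 24.
Discount factor = (1+0.00858333)^(−24) = 0.814549; PV = 38,200 × 0.814549 = 31,115.7640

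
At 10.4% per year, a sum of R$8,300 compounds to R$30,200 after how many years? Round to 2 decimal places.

13.05 years

n = ln(30200/8300) / ln(1+0.104) = ln(3.63855) / 0.098940 = 13.0542 years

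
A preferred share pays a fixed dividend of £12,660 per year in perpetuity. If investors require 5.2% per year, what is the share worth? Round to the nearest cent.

PV = C/r = 12660/0.052 = 243,461.5385

£243,461.54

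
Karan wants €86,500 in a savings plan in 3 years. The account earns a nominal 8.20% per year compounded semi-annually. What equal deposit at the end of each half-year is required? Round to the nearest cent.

i = 0.082/2 = 0.041 per half-year; n = 3·2 = 6.
PMT = 86500 / ( [(1+0.041)^6 − 1] / 0.041 ) = 86500 / 6.649671 = 13,008.1626

€13,008.16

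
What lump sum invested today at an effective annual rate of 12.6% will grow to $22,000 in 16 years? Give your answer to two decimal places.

$3,294.64

PV = 22,000 / (1 + 0.126)^16 = 22,000 / 6.677505 = 3,294.6435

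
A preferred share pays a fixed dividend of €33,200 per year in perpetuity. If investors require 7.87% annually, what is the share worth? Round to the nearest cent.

€421,855.15

PV = C/r = 33200/0.0787 = 421,855.1461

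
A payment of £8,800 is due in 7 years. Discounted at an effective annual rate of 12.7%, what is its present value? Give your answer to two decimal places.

PV = FV·(1+i)^(−n) = 8,800 × 0.433045 = 3,810.7921

£3,810.79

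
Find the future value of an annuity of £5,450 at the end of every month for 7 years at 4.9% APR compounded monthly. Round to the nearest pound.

With 12 periods per year: i = 0.00408333, n = 84.
FV = PMT · [(1+i)^n − 1] / i = 5450 · 99.963662 = 544,801.9597

£544,802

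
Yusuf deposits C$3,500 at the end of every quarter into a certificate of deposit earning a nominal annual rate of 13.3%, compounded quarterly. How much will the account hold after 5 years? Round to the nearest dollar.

With 4 periods per year: i = 0.03325, n = 20.
FV = 3500 × [(1+0.03325)^20 − 1] / 0.03325 = 3500 × 27.776579 = 97,218.0271

C$97,218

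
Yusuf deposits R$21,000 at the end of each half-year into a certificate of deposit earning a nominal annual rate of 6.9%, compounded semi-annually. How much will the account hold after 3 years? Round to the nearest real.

With 2 periods per year: i = 0.0345, n = 6.
FV = 21000 × [(1+0.0345)^6 − 1] / 0.0345 = 21000 × 6.541930 = 137,380.5196

R$137,381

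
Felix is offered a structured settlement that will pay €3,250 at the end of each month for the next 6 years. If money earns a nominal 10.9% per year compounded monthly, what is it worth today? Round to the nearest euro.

With 12 periods per year: i = 0.00908333, n = 72.
PV = 3250 × [1 − (1+0.00908333)^(−72)] / 0.00908333 = 3250 × 52.678992 = 171,206.7225

€171,207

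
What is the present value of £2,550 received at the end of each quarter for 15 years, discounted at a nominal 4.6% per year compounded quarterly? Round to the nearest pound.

Periodic rate i = 0.046/4 = 0.0115; n = 15 × 4 = 60 periods.
PV = 2550 × [1 − (1+0.0115)^(−60)] / 0.0115 = 2550 × 43.169144 = 110,081.3184

£110,081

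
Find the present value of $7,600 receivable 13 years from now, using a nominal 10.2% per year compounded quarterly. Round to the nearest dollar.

Periodic rate i = 0.102/4 = 0.0255; n = 13 × 4 = 52 periods.
Discount factor = (1+0.0255)^(−52) = 0.269989; PV = 7,600 × 0.269989 = 2,051.9134

$2,052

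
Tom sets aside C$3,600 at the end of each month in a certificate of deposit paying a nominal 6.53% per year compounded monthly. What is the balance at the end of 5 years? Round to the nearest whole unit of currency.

C$254,623

Periodic rate i = 0.0653/12 = 0.00544167; n = 5 × 12 = 60 periods.
Accumulation factor s(60|0.00544167) = 70.728678; FV = 3600 × 70.728678 = 254,623.2407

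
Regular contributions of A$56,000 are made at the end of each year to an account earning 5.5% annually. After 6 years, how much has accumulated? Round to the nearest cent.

FV = PMT · [(1+i)^n − 1] / i = 56000 · 6.888051 = 385,730.8578

A$385,730.86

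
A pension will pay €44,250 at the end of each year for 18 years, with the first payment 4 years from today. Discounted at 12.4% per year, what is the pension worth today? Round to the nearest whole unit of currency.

PV at t=3 (ordinary 18-year annuity): 44250 × a(18|0.124) = 44250 × 7.080993 = 313,333.9267
PV₀ = 313,333.9267 / (1+0.124)^3 = 313,333.9267 / 1.420035 = 220,652.3147

€220,652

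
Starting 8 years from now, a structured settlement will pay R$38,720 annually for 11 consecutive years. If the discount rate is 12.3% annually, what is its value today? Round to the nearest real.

R$100,745

PV at t=7 (ordinary 11-year annuity): 38720 × a(11|0.123) = 38720 × 5.860647 = 226,924.2609
PV₀ = 226,924.2609 / (1+0.123)^7 = 226,924.2609 / 2.252466 = 100,744.7993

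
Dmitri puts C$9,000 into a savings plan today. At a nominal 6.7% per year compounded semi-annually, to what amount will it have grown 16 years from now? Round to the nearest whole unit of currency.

Periodic rate i = 0.067/2 = 0.0335; n = 16 × 2 = 32 periods.
FV = PV·(1+i)^n = 9,000 × 2.870354 = 25,833.1818

C$25,833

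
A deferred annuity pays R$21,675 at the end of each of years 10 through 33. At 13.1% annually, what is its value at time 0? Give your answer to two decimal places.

Value one period before first payment (t=9): 21675 × [1 − (1+0.131)^(−24)] / 0.131 = 21675 × 7.235823 = 156,836.4664
Discount back 9 years: 156,836.4664 × (1+0.131)^(−9) = 156,836.4664 × 0.330245 = 51,794.4952

R$51,794.50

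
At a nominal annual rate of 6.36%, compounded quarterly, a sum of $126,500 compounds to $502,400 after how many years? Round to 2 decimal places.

Periodic rate i = 0.0636/4 = 0.0159.
n = ln(502400/126500) / ln(1+0.0159) = ln(3.97154) / 0.015775 = 87.4270 quarters
= 87.4270/4 years

21.86 years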